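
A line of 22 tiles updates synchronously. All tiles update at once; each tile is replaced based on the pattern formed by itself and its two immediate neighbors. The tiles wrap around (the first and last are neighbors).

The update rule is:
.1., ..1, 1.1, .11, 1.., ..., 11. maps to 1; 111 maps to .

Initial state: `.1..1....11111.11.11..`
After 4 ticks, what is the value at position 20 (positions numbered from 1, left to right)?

.

1111111111...111111111
.........11111........
1111111111...111111111  (repeats tick 1; period 2)
tick 4: .........11111........
position 20 holds .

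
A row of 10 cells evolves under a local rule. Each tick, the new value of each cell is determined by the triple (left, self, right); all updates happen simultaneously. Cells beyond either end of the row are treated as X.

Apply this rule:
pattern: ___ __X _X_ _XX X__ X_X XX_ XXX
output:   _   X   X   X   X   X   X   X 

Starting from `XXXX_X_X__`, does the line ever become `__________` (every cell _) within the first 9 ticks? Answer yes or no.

no

XXXXXXXXXX
XXXXXXXXXX  (fixed point — unchanged through tick 9)
tick 9 is XXXXXXXXXX, still not uniform _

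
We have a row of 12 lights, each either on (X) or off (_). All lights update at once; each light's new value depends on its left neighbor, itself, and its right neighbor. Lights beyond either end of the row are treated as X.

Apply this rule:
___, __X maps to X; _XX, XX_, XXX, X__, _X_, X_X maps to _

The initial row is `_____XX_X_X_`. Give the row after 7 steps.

_XXXXXXX____

_XXXX_______
______XXXXXX
_XXXXX______
_______XXXXX
_XXXXXX_____
________XXXX
_XXXXXXX____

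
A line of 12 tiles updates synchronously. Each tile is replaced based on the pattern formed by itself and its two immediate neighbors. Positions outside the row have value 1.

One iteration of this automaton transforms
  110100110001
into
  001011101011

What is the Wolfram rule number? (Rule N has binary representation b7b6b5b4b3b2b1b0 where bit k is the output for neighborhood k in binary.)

58

position 0: 111 → 0  (bit 7 = 0)
position 1: 110 → 0  (bit 6 = 0)
position 2: 101 → 1  (bit 5 = 1)
position 4: 100 → 1  (bit 4 = 1)
position 6: 011 → 1  (bit 3 = 1)
position 3: 010 → 0  (bit 2 = 0)
position 5: 001 → 1  (bit 1 = 1)
position 9: 000 → 0  (bit 0 = 0)
bits b7..b0 = 00111010 = 58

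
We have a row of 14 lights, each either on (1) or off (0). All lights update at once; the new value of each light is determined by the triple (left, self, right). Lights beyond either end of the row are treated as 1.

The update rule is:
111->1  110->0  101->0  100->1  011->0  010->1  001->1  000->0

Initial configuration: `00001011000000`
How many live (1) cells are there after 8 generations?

10011000100001
01100101110010
00011100101110
10101011100100
00101001011111
11101111001111
11000110110111
10101000000011
count of 1: 5

5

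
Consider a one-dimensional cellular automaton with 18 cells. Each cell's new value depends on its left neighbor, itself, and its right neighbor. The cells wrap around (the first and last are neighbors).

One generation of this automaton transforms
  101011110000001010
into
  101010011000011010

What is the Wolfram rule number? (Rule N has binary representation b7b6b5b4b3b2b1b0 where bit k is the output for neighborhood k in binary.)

position 5: 111 → 0  (bit 7 = 0)
position 7: 110 → 1  (bit 6 = 1)
position 1: 101 → 0  (bit 5 = 0)
position 8: 100 → 1  (bit 4 = 1)
position 4: 011 → 1  (bit 3 = 1)
position 0: 010 → 1  (bit 2 = 1)
position 13: 001 → 1  (bit 1 = 1)
position 9: 000 → 0  (bit 0 = 0)
bits b7..b0 = 01011110 = 94

94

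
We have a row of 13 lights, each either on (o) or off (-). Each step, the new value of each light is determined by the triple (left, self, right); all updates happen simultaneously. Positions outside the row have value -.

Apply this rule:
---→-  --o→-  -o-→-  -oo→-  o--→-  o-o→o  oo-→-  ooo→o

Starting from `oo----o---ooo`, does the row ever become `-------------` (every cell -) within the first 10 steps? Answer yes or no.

yes

-----------o-
-------------
all cells are - at step 2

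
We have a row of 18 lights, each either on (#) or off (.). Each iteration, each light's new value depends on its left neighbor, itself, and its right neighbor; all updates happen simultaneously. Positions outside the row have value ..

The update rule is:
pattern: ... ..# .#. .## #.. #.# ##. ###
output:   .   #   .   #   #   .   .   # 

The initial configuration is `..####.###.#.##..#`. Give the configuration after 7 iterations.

###...##.##.......

iteration 1: .####..##....#.##.
iteration 2: ####.###.#..#..#.#
iteration 3: ###..##...##.##...
iteration 4: ##.###.#.##..#.#..
iteration 5: #..##....#.##...#.
iteration 6: .###.#..#..#.#.#.#
iteration 7: ###...##.##.......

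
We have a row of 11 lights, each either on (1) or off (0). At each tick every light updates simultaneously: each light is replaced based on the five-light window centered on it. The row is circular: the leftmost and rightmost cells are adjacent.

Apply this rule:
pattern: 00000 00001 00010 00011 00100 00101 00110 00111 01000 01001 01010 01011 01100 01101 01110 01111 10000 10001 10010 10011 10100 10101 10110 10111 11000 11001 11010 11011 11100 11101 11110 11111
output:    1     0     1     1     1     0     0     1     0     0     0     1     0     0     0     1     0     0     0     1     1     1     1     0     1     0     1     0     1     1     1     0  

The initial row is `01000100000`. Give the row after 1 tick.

11001100110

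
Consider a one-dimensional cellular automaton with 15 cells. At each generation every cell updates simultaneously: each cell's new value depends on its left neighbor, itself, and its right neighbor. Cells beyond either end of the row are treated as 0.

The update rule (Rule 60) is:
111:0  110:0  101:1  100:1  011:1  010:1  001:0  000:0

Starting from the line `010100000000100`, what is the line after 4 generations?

011110000000110
010001000000101
011001100000111
010101010000100

010101010000100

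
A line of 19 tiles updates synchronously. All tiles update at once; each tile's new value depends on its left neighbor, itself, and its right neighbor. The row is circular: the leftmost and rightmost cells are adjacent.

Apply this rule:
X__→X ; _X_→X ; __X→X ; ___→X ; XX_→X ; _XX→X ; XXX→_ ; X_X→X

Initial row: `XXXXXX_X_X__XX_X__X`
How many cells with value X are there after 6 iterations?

_____XXXXXXXXXXXXXX
XXXXXX____________X
_____XXXXXXXXXXXXXX  (repeats iteration 1; period 2)
iteration 6: XXXXXX____________X
count of X: 7

7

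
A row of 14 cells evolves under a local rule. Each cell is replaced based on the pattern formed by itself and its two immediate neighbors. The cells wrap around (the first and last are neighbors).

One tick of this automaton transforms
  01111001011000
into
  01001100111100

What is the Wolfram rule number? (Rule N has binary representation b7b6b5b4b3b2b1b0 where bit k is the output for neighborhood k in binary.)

120

position 2: 111 → 0  (bit 7 = 0)
position 4: 110 → 1  (bit 6 = 1)
position 8: 101 → 1  (bit 5 = 1)
position 5: 100 → 1  (bit 4 = 1)
position 1: 011 → 1  (bit 3 = 1)
position 7: 010 → 0  (bit 2 = 0)
position 0: 001 → 0  (bit 1 = 0)
position 12: 000 → 0  (bit 0 = 0)
bits b7..b0 = 01111000 = 120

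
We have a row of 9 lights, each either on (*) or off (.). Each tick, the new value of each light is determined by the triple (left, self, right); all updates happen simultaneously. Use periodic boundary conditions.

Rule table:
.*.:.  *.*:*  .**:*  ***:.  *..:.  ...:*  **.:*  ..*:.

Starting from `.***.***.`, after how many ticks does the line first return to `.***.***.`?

.*.***.*.
..**.**..
*.*****.*
***...***
..*.*.*..
*..*.*..*
*...*...*
*.*...*.*
**..*..**
.*.....*.
...***...
**.*.*.**
.**.*.**.
.***.***.

14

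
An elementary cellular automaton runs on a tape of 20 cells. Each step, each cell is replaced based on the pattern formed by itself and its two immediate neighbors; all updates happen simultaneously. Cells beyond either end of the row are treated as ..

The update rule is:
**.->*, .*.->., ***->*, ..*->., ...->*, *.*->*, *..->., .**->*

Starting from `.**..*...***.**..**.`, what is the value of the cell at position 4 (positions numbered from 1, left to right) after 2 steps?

.**....*.******..**.
.**.**..*******..**.
position 4 holds .

.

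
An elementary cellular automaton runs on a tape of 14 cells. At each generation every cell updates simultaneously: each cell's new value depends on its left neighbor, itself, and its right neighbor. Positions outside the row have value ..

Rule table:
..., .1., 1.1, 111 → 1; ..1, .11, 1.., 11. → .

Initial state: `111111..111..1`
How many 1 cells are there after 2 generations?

generation 1: .1111....1...1
generation 2: ..11..11.1.1.1
count of 1: 7

7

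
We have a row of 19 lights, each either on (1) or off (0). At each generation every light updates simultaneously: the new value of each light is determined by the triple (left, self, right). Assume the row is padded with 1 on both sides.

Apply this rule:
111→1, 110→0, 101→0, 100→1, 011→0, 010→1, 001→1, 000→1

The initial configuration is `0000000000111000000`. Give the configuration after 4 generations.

1111111111010111111
1111111110010011111
1111111101111101111
1111111000111000111

1111111000111000111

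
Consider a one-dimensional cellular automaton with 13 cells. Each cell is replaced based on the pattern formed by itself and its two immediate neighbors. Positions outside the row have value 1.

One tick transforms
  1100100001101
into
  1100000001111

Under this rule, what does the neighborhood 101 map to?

1

At position 11 the neighborhood is 101; the next row has 1 there.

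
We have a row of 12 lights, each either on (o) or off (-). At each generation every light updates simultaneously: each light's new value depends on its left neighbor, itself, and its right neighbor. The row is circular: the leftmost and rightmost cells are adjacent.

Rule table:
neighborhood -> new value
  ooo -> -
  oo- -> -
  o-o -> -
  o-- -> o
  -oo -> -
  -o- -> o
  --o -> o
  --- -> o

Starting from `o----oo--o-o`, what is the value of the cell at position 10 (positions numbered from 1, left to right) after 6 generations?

-

generation 1: -oooo--ooo--
generation 2: o----oo---oo
generation 3: -oooo--ooo--  (repeats generation 1; period 2)
generation 6: o----oo---oo
position 10 holds -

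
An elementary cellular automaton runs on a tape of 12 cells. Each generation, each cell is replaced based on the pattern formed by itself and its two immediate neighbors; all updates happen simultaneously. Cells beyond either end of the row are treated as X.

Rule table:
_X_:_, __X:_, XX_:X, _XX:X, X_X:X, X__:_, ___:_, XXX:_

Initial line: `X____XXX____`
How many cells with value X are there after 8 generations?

X____X_X____
X_____X_____
X___________
X___________  (fixed point — unchanged through generation 8)
count of X: 1

1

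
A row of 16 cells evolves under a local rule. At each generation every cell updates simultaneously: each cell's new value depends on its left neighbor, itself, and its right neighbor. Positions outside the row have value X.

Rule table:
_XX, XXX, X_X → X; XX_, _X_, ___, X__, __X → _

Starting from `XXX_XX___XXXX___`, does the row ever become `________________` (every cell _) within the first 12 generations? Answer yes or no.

yes

XX_XX____XXX____
X_XX_____XX_____
_XX______X______
XX______________
X_______________
________________
all cells are _ at generation 6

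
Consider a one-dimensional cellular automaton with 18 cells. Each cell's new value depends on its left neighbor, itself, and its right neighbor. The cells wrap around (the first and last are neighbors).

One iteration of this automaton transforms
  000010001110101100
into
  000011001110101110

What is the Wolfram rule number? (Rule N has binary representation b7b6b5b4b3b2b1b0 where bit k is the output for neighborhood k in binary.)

220

position 9: 111 → 1  (bit 7 = 1)
position 10: 110 → 1  (bit 6 = 1)
position 11: 101 → 0  (bit 5 = 0)
position 5: 100 → 1  (bit 4 = 1)
position 8: 011 → 1  (bit 3 = 1)
position 4: 010 → 1  (bit 2 = 1)
position 3: 001 → 0  (bit 1 = 0)
position 0: 000 → 0  (bit 0 = 0)
bits b7..b0 = 11011100 = 220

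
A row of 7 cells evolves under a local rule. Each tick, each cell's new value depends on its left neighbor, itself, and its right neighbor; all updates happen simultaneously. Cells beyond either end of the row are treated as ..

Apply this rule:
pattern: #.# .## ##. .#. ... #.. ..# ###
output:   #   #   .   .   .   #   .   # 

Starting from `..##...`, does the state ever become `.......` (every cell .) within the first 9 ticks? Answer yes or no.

..#.#..
...#.#.
....#.#
.....#.
......#
.......
all cells are . at tick 6

yes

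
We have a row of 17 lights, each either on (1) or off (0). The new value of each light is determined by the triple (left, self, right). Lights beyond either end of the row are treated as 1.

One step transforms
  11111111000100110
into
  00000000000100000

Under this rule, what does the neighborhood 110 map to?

0

At position 7 the neighborhood is 110; the next row has 0 there.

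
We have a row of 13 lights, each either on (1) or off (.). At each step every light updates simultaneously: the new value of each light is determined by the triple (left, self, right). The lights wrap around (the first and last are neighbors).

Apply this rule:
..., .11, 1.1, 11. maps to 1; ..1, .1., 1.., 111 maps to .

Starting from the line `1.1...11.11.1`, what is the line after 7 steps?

step 1: 11..1.1111111
step 2: .1...11......
step 3: ...1.11.11111
step 4: .1..11111...1
step 5: 1...1...1.1..
step 6: ..1...1..1...
step 7: 1...1......11

1...1......11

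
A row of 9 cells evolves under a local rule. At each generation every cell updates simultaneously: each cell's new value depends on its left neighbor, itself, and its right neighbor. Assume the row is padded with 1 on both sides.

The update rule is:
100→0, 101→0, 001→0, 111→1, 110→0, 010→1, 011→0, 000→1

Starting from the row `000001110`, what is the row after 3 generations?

001010100

011100100
001000100
001010100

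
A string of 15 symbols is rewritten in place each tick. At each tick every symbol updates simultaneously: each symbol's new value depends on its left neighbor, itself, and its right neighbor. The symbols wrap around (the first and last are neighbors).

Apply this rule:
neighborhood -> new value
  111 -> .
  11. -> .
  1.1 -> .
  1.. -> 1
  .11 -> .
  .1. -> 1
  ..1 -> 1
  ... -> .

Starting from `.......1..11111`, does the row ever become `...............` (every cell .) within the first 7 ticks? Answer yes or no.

1.....1111.....
11...1....1...1
..1.111..111.1.
.11....11....11
...1..1..1..1..
..111111111111.
.1............1
tick 7 is .1............1, still not uniform .

no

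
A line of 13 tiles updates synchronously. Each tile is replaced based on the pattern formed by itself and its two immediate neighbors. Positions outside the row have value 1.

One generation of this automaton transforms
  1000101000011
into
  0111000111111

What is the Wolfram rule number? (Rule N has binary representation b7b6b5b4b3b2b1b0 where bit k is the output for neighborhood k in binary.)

155

position 12: 111 → 1  (bit 7 = 1)
position 0: 110 → 0  (bit 6 = 0)
position 5: 101 → 0  (bit 5 = 0)
position 1: 100 → 1  (bit 4 = 1)
position 11: 011 → 1  (bit 3 = 1)
position 4: 010 → 0  (bit 2 = 0)
position 3: 001 → 1  (bit 1 = 1)
position 2: 000 → 1  (bit 0 = 1)
bits b7..b0 = 10011011 = 155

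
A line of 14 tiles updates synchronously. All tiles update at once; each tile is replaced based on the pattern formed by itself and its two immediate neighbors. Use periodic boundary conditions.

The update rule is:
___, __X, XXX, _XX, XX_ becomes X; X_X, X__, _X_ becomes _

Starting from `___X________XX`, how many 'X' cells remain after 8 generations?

_XX__XXXXXXXXX
_XX_XXXXXXXXXX
_XX_XXXXXXXXXX  (fixed point — unchanged through generation 8)
count of X: 12

12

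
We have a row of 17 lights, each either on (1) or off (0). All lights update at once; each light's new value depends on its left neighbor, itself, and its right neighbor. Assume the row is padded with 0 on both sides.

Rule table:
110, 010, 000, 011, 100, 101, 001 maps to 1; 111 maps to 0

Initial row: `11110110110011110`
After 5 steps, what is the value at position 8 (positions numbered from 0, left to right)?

step 1: 10011111111110011
step 2: 11110000000011111
step 3: 10011111111110001
step 4: 11110000000011111  (repeats step 2; period 2)
step 5: 10011111111110001
position 8 holds 1

1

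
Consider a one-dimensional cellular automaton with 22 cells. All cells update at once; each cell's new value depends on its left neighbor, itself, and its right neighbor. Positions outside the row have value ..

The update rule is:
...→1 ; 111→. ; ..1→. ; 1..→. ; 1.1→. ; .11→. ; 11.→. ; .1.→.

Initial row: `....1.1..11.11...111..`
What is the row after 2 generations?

....1111111111...111..

generation 1: 111............1.....1
generation 2: ....1111111111...111..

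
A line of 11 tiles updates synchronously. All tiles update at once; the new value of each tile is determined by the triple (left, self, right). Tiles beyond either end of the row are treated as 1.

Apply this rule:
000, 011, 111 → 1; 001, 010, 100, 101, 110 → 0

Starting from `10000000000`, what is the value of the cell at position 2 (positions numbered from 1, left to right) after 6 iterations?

iteration 1: 00111111110
iteration 2: 00111111100
iteration 3: 00111111000
iteration 4: 00111110010
iteration 5: 00111100000
iteration 6: 00111001110
position 2 holds 0

0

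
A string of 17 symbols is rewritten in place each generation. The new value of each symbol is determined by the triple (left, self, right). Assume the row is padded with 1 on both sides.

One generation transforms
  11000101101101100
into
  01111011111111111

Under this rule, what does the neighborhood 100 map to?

At position 2 the neighborhood is 100; the next row has 1 there.

1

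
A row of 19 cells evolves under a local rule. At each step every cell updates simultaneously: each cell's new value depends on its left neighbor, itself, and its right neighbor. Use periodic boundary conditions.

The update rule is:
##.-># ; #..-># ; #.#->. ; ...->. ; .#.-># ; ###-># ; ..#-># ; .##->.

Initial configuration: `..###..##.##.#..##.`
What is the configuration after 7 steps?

.#.####.#..#.###.##
.#..###.####..##..#
.###.##..#####.####
..##..###.####..###
##.###.##..#####.##
##..##..###.####..#
####.###.##..#####.

####.###.##..#####.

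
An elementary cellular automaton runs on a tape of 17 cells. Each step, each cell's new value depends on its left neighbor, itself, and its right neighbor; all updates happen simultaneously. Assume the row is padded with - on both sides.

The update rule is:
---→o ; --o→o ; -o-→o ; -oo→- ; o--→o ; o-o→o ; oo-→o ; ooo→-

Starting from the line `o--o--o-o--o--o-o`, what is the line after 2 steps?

----------------o

ooooooooooooooooo
----------------o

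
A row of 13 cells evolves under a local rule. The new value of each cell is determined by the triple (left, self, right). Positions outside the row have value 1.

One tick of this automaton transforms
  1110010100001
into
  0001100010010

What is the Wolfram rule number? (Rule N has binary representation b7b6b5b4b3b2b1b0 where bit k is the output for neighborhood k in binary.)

18

position 0: 111 → 0  (bit 7 = 0)
position 2: 110 → 0  (bit 6 = 0)
position 6: 101 → 0  (bit 5 = 0)
position 3: 100 → 1  (bit 4 = 1)
position 12: 011 → 0  (bit 3 = 0)
position 5: 010 → 0  (bit 2 = 0)
position 4: 001 → 1  (bit 1 = 1)
position 9: 000 → 0  (bit 0 = 0)
bits b7..b0 = 00010010 = 18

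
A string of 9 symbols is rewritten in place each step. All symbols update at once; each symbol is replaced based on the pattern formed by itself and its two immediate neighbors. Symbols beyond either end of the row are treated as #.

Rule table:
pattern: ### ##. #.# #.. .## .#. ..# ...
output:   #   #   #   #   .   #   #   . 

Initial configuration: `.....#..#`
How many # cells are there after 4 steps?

step 1: #...####.
step 2: ##.#.####
step 3: #####.###
step 4: ######.##
count of #: 8

8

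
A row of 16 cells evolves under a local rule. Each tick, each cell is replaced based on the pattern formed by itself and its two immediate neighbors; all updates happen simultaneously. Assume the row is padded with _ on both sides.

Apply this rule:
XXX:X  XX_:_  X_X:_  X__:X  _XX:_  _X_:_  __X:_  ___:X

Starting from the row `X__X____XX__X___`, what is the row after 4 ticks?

_X__XXX___X__XXX
__X__X_XX__X__X_
X__X_____X__X__X
_X__XXXX__X__X__

_X__XXXX__X__X__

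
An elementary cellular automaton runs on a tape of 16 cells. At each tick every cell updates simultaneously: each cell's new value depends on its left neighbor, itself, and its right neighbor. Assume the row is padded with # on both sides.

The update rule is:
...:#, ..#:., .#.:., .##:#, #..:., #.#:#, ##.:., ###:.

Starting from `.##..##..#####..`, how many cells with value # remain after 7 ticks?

6

tick 1: ##...#...#......
tick 2: ...#...#...####.
tick 3: .#...#...#.#...#
tick 4: #..#...#..#..#.#
tick 5: .....#........##
tick 6: .###...######.#.
tick 7: ##...#.#.....#.#
count of #: 6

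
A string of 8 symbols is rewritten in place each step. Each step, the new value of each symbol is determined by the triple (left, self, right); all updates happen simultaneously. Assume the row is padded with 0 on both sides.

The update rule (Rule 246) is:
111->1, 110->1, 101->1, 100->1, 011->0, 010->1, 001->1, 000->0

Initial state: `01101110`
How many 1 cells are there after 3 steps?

5

10110111
11011011
01101101
count of 1: 5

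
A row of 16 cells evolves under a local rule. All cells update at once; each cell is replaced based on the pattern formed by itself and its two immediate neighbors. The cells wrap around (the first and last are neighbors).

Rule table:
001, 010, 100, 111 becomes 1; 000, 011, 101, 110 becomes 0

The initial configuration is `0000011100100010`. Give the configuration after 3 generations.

0000101011110111
1001101001100010
1110001110010110

1110001110010110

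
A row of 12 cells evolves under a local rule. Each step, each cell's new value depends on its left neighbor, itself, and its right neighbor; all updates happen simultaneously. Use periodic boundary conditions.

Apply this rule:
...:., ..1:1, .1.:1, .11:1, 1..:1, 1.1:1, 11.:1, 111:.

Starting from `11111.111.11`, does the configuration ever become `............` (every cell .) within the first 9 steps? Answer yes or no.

....111.111.
...11.111.11
1.11111.1111
111...111...
1.11.11.11.1
111111111111
............
all cells are . at step 7

yes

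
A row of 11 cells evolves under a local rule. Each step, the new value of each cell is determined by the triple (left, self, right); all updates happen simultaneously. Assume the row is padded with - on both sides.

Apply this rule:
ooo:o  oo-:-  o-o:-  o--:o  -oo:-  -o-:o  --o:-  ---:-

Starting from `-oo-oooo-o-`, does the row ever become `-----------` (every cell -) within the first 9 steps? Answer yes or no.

step 1: -----oo--oo
step 2: -------o---
step 3: -------oo--
step 4: ---------o-
step 5: ---------oo
step 6: -----------
all cells are - at step 6

yes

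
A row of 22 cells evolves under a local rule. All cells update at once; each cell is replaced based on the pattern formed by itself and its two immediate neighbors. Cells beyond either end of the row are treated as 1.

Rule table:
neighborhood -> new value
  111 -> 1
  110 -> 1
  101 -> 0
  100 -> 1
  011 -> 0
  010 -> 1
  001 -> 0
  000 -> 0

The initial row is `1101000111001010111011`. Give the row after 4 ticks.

1111001100101100110010

1101100011101010011001
1100110001101011001100
1110011000101001100110
1111001100101100110010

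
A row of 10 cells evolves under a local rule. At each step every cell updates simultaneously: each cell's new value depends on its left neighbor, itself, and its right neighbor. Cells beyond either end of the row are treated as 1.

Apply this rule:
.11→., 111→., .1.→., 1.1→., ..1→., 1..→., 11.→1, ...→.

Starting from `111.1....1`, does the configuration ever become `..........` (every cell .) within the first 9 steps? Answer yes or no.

yes

..1.......
..........
all cells are . at step 2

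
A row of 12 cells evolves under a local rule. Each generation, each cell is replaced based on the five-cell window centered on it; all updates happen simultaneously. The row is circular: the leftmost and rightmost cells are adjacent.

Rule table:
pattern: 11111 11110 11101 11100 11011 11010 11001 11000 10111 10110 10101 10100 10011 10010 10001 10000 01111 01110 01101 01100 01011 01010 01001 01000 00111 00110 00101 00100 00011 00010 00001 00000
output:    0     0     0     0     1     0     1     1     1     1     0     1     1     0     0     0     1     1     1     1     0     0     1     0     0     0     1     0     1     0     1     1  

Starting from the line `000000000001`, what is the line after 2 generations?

generation 1: 001111111100
generation 2: 110100000010

110100000010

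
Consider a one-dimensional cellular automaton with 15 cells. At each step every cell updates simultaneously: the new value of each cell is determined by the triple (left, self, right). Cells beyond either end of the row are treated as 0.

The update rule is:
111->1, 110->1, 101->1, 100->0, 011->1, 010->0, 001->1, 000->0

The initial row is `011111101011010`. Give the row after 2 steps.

111111111111100

111111110111100
111111111111100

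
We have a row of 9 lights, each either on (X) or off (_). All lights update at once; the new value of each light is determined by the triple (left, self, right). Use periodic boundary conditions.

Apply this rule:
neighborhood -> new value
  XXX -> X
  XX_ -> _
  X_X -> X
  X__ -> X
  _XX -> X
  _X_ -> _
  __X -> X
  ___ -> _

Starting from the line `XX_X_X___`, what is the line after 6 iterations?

_X_XX_X_X

iteration 1: X_X_X_X_X
iteration 2: _X_X_X_XX
iteration 3: X_X_X_XX_
iteration 4: _X_X_XX_X
iteration 5: X_X_XX_X_
iteration 6: _X_XX_X_X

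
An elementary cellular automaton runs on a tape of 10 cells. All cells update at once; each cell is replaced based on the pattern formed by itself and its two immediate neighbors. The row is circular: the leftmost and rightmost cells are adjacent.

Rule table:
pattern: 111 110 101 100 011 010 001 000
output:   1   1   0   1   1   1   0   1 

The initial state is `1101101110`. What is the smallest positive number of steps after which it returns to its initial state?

1

1101101110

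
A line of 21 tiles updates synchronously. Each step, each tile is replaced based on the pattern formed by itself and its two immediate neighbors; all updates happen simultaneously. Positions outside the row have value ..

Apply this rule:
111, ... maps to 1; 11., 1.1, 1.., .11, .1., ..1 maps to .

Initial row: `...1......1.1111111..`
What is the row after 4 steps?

...11111111111.....1.

step 1: 11...1111....11111..1
step 2: ...1..11..11..111....
step 3: 11.............1..111
step 4: ...11111111111.....1.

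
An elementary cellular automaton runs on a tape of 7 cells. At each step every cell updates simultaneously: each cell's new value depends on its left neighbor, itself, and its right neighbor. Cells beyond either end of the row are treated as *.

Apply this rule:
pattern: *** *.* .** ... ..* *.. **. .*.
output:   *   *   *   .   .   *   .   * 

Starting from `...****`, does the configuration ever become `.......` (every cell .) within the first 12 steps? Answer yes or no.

no

*..****
.*.****
*******
*******  (fixed point — unchanged through step 12)
step 12 is *******, still not uniform .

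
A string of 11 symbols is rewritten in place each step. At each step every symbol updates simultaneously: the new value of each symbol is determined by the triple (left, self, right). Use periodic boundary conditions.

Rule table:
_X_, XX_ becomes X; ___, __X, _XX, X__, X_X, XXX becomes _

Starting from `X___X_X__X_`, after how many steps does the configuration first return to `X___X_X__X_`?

X___X_X__X_

1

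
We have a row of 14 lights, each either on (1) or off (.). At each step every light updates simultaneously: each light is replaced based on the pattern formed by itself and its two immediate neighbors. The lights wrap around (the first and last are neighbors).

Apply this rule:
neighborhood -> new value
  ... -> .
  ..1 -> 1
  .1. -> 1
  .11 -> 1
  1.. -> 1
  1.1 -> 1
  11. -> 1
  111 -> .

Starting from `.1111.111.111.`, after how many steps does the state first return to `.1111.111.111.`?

11..111.111.11
.1111.111.111.

2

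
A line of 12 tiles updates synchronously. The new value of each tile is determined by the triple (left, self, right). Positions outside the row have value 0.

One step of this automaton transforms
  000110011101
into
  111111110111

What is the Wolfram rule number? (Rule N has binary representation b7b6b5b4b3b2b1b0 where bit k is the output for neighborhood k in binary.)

127

position 8: 111 → 0  (bit 7 = 0)
position 4: 110 → 1  (bit 6 = 1)
position 10: 101 → 1  (bit 5 = 1)
position 5: 100 → 1  (bit 4 = 1)
position 3: 011 → 1  (bit 3 = 1)
position 11: 010 → 1  (bit 2 = 1)
position 2: 001 → 1  (bit 1 = 1)
position 0: 000 → 1  (bit 0 = 1)
bits b7..b0 = 01111111 = 127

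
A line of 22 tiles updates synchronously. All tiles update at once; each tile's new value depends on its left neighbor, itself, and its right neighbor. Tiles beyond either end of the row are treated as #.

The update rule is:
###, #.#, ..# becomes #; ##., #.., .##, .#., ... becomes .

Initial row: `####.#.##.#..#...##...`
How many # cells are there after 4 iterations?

###.#.#..#..#...#....#
##.#.#..#..#...#....#.
#.#.#..#..#...#....#.#
.#.#..#..#...#....#.#.
count of #: 7

7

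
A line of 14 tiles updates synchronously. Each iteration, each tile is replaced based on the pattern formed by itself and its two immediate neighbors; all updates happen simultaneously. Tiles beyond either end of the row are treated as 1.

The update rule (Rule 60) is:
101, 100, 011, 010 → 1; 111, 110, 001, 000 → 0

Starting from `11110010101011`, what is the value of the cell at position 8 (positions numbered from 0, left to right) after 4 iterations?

1

iteration 1: 00001011111110
iteration 2: 10001110000001
iteration 3: 01001001000001
iteration 4: 11101101100001
position 8 holds 1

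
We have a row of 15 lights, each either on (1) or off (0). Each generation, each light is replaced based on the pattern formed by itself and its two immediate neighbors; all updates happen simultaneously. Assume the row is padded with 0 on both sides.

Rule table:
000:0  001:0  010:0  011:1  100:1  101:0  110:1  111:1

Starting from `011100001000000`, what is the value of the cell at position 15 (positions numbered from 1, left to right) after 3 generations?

011110000100000
011111000010000
011111100001000
position 15 holds 0

0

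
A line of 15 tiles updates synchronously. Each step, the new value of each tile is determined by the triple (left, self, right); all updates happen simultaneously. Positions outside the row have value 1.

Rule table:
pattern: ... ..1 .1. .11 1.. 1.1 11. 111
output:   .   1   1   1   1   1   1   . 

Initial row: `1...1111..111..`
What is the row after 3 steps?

11.....1111.111

11.11..1111.111
.1111111..111..
11.....1111.111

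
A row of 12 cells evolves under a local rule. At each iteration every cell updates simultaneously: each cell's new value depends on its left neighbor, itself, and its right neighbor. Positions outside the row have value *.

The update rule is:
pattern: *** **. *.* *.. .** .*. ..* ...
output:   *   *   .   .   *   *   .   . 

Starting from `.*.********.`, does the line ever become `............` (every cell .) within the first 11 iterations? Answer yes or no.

no

.*.********.  (fixed point — unchanged through iteration 11)
iteration 11 is .*.********., still not uniform .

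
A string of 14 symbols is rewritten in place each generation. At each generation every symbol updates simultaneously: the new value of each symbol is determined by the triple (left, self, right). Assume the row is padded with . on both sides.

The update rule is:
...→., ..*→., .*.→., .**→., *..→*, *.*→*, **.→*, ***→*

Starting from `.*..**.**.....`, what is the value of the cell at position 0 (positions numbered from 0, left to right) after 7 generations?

.

..*..**.**....
...*..**.**...
....*..**.**..
.....*..**.**.
......*..**.**
.......*..**.*
........*..**.
position 0 holds .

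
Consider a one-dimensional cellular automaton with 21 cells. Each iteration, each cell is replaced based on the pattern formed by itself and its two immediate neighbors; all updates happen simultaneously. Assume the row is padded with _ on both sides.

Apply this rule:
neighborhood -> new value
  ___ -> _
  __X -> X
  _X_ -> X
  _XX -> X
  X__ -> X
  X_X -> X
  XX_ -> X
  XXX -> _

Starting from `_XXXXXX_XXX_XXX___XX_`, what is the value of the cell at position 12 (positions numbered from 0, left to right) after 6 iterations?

_

XX____XXX_XXX_XX_XXXX
XXX__XX_XXX_XXXXXX__X
X_XXXXXXX_XXX____XXXX
XXX_____XXX_XX__XX__X
X_XX___XX_XXXXXXXXXXX
XXXXX_XXXXX_________X
position 12 holds _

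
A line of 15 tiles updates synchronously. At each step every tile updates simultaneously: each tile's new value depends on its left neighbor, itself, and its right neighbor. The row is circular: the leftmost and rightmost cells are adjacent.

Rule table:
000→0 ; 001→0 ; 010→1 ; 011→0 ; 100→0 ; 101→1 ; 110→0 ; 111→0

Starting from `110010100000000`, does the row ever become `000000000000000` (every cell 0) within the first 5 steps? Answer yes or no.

000011100000000
000000000000000
all cells are 0 at step 2

yes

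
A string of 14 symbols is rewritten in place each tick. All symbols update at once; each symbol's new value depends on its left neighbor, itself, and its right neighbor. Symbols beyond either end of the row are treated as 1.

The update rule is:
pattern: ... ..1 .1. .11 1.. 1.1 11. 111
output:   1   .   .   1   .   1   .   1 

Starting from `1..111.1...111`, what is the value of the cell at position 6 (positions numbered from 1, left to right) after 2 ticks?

1

tick 1: ...11.1..1.111
tick 2: .1.1.1....1111
position 6 holds 1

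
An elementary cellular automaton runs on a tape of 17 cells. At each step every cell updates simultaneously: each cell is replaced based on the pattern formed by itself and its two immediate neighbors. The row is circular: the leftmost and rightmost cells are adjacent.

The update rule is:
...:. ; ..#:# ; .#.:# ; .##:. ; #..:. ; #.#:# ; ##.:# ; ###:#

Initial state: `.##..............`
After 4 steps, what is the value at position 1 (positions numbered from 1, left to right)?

.

#.#..............
###.............#
###............#.
.##...........###
position 1 holds .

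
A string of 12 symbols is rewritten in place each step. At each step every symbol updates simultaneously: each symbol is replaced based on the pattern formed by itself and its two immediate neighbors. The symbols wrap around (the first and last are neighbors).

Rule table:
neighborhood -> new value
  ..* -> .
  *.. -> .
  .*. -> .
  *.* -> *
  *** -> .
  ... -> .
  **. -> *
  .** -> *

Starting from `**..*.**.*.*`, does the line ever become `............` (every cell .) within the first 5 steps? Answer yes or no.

.*...****.**
*....*..****
*.......*...
............
all cells are . at step 4

yes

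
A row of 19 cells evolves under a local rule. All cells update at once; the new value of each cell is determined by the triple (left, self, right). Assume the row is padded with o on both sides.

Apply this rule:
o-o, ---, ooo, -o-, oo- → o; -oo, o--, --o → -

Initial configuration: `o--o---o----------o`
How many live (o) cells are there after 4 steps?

13

step 1: o--o-o-o-oooooooo--
step 2: o--oooooo-ooooooo--
step 3: o---oooooo-oooooo--
step 4: o-o--oooooo-ooooo--
count of o: 13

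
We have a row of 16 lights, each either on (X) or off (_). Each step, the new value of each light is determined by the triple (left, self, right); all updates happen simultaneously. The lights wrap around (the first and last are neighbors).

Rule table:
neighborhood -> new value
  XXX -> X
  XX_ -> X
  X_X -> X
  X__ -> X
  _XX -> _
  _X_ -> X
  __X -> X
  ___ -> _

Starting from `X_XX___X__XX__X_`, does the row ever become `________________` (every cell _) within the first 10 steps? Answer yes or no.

no

XX_XX_XXXX_XXXXX
XXX_XX_XXXX_XXXX
XXXX_XX_XXXX_XXX
XXXXX_XX_XXXX_XX
XXXXXX_XX_XXXX_X
XXXXXXX_XX_XXXX_
_XXXXXXX_XX_XXXX
X_XXXXXXX_XX_XXX
XX_XXXXXXX_XX_XX
XXX_XXXXXXX_XX_X
step 10 is XXX_XXXXXXX_XX_X, still not uniform _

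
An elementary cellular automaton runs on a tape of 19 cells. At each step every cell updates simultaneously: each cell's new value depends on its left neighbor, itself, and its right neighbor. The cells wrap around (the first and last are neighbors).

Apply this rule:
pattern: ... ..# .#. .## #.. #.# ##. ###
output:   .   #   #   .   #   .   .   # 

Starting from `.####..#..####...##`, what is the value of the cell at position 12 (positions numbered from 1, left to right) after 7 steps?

..##.#####.##.#.#..
.#....###.....#.##.
###..#.#.#...##...#
##.###.#.##.#..#.#.
....#..#....####.#.
...######..#.##..##
#.#.####.###...##..
position 12 holds #

#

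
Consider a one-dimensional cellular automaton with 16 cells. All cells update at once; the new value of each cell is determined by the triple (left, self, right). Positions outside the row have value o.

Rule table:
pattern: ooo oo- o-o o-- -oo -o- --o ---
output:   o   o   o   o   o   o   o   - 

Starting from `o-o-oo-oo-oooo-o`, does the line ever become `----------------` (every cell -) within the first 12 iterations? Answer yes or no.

iteration 1: oooooooooooooooo
iteration 2: oooooooooooooooo  (fixed point — unchanged through iteration 12)
iteration 12 is oooooooooooooooo, still not uniform -

no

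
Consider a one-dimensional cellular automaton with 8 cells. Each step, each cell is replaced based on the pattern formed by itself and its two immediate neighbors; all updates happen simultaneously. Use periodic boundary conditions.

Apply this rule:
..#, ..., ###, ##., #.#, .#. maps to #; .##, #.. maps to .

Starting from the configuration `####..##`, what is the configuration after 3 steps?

.#######

####.#.#
#######.
.#######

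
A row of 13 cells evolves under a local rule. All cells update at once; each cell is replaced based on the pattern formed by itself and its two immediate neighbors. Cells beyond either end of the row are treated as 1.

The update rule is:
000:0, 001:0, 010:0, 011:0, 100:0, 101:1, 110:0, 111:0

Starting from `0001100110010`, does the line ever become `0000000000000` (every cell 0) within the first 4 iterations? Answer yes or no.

yes

iteration 1: 0000000000001
iteration 2: 0000000000000
all cells are 0 at iteration 2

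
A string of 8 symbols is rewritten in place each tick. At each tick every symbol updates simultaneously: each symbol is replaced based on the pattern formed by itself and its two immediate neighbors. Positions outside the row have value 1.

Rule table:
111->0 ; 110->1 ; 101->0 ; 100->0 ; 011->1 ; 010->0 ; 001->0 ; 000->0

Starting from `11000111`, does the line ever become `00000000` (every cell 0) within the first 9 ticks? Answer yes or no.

01000100
00000000
all cells are 0 at tick 2

yes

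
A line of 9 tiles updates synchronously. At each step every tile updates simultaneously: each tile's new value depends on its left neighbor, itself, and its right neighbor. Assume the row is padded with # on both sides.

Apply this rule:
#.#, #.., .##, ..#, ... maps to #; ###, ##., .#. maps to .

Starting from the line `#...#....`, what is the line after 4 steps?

.###.####
##..##...
..###.###
###..##..

###..##..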